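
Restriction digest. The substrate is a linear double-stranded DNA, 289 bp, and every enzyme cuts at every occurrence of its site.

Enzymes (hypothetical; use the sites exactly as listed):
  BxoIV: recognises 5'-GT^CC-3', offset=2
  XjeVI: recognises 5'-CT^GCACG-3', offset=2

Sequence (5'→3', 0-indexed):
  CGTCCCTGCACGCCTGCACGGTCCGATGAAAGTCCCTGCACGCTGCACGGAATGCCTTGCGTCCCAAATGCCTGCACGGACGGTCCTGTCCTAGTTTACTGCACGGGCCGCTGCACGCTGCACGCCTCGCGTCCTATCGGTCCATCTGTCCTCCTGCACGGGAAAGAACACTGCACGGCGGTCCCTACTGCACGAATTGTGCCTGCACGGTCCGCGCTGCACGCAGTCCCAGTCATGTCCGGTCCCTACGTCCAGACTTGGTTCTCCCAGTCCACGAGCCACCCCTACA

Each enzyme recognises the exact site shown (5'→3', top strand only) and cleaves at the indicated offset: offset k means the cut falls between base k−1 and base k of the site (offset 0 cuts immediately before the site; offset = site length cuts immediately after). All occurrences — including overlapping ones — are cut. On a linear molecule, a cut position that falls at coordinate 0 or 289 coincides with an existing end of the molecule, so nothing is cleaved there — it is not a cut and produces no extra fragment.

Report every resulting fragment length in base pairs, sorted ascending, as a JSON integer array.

[3,4,4,5,5,6,7,7,7,7,7,7,8,8,8,9,9,10,11,11,11,11,11,12,13,15,17,18,18,20]

Per-enzyme occurrences:
  BxoIV (GTCC, off=2): starts [1, 20, 31, 60, 82, 87, 130, 139, 147, 180, 209, 225, 236, 241, 249, 269] → cuts [3, 22, 33, 62, 84, 89, 132, 141, 149, 182, 211, 227, 238, 243, 251, 271]
  XjeVI (CTGCACG, off=2): starts [5, 13, 35, 42, 71, 98, 110, 117, 153, 170, 187, 202, 216] → cuts [7, 15, 37, 44, 73, 100, 112, 119, 155, 172, 189, 204, 218]

Pooled cuts: [3, 7, 15, 22, 33, 37, 44, 62, 73, 84, 89, 100, 112, 119, 132, 141, 149, 155, 172, 182, 189, 204, 211, 218, 227, 238, 243, 251, 271]

Fragments:
  [0,3): 3 bp
  [3,7): 4 bp
  [7,15): 8 bp
  [15,22): 7 bp
  [22,33): 11 bp
  [33,37): 4 bp
  [37,44): 7 bp
  [44,62): 18 bp
  [62,73): 11 bp
  [73,84): 11 bp
  [84,89): 5 bp
  [89,100): 11 bp
  [100,112): 12 bp
  [112,119): 7 bp
  [119,132): 13 bp
  [132,141): 9 bp
  [141,149): 8 bp
  [149,155): 6 bp
  [155,172): 17 bp
  [172,182): 10 bp
  [182,189): 7 bp
  [189,204): 15 bp
  [204,211): 7 bp
  [211,218): 7 bp
  [218,227): 9 bp
  [227,238): 11 bp
  [238,243): 5 bp
  [243,251): 8 bp
  [251,271): 20 bp
  [271,289): 18 bp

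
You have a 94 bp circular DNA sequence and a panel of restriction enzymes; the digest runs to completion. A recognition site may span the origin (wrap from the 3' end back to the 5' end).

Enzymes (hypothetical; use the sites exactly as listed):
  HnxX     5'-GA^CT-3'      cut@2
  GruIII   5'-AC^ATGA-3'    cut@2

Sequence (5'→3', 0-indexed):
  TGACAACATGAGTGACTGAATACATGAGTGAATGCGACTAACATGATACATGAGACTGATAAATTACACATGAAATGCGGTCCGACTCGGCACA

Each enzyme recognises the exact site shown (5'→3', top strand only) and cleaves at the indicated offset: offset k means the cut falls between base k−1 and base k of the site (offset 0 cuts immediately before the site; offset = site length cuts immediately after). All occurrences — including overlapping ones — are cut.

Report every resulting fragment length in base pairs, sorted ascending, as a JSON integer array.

Per-enzyme occurrences:
  HnxX (GACT, off=2): starts [13, 35, 53, 83] → cuts [15, 37, 55, 85]
  GruIII (ACATGA, off=2): starts [5, 21, 40, 47, 67, 91] → cuts [7, 23, 42, 49, 69, 93]

All cut coordinates (distinct, sorted): [7, 15, 23, 37, 42, 49, 55, 69, 85, 93]

Fragment lengths:
  7→15: 8 bp
  15→23: 8 bp
  23→37: 14 bp
  37→42: 5 bp
  42→49: 7 bp
  49→55: 6 bp
  55→69: 14 bp
  69→85: 16 bp
  85→93: 8 bp
  93→7 (wrap): 94-93+7 = 8 bp

[5,6,7,8,8,8,8,14,14,16]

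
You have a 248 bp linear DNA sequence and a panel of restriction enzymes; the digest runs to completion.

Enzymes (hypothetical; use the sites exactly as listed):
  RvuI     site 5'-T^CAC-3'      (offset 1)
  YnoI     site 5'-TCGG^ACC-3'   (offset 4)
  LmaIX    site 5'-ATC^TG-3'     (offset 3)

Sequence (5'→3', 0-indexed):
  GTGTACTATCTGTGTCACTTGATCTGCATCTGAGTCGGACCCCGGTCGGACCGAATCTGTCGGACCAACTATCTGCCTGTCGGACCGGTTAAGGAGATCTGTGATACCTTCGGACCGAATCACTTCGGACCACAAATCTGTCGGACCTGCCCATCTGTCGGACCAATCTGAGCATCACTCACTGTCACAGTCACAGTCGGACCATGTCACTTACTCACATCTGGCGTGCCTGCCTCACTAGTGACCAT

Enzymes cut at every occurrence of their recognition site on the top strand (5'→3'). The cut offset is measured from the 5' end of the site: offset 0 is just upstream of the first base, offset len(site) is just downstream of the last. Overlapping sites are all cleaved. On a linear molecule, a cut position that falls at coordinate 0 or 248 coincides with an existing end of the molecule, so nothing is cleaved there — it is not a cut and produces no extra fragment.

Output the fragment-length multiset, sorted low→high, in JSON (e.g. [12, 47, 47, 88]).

Site scan:
  RvuI TCAC/1: at [14, 119, 174, 178, 184, 190, 206, 214, 234] ⇒ [15, 120, 175, 179, 185, 191, 207, 215, 235]
  YnoI TCGGACC/4: at [34, 45, 59, 79, 109, 124, 140, 157, 196] ⇒ [38, 49, 63, 83, 113, 128, 144, 161, 200]
  LmaIX ATCTG/3: at [7, 21, 27, 54, 70, 96, 135, 152, 165, 218] ⇒ [10, 24, 30, 57, 73, 99, 138, 155, 168, 221]

Pooled cuts: [10, 15, 24, 30, 38, 49, 57, 63, 73, 83, 99, 113, 120, 128, 138, 144, 155, 161, 168, 175, 179, 185, 191, 200, 207, 215, 221, 235]

Fragment lengths:
  [0,10): 10 bp
  [10,15): 5 bp
  [15,24): 9 bp
  [24,30): 6 bp
  [30,38): 8 bp
  [38,49): 11 bp
  [49,57): 8 bp
  [57,63): 6 bp
  [63,73): 10 bp
  [73,83): 10 bp
  [83,99): 16 bp
  [99,113): 14 bp
  [113,120): 7 bp
  [120,128): 8 bp
  [128,138): 10 bp
  [138,144): 6 bp
  [144,155): 11 bp
  [155,161): 6 bp
  [161,168): 7 bp
  [168,175): 7 bp
  [175,179): 4 bp
  [179,185): 6 bp
  [185,191): 6 bp
  [191,200): 9 bp
  [200,207): 7 bp
  [207,215): 8 bp
  [215,221): 6 bp
  [221,235): 14 bp
  [235,248): 13 bp

[4,5,6,6,6,6,6,6,6,7,7,7,7,8,8,8,8,9,9,10,10,10,10,11,11,13,14,14,16]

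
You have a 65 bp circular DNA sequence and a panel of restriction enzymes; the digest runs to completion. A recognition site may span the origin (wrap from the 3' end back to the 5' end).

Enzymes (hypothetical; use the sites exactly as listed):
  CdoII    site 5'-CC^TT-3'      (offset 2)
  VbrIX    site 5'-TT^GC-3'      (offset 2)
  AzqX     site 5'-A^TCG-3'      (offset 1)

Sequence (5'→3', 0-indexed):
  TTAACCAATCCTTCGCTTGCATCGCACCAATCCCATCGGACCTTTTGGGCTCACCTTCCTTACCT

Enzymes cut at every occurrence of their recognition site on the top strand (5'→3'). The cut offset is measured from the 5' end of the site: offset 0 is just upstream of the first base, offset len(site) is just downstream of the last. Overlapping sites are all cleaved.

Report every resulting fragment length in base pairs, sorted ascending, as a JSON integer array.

Scan for sites:
  CdoII CCTT/2: at [9, 40, 53, 57, 62] ⇒ [11, 42, 55, 59, 64]
  VbrIX TTGC/2: at [16] ⇒ [18]
  AzqX ATCG/1: at [20, 34] ⇒ [21, 35]

Pooled cuts: [11, 18, 21, 35, 42, 55, 59, 64]

Fragments:
  11→18: 7 bp
  18→21: 3 bp
  21→35: 14 bp
  35→42: 7 bp
  42→55: 13 bp
  55→59: 4 bp
  59→64: 5 bp
  64→11 (wrap): 65-64+11 = 12 bp

[3,4,5,7,7,12,13,14]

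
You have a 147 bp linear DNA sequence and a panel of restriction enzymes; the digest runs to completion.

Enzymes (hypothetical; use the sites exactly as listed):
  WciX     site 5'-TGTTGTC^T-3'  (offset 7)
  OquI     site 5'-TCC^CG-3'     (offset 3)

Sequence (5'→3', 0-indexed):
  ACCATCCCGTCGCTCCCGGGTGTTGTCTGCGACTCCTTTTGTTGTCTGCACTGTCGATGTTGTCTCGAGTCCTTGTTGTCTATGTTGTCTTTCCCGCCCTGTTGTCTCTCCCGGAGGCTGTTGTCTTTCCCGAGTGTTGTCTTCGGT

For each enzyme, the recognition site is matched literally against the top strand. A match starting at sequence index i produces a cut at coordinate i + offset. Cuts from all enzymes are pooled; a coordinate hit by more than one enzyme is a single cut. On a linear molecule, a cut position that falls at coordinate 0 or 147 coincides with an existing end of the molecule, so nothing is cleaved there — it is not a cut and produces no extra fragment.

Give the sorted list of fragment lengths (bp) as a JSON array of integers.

[5,5,5,6,7,9,9,11,11,12,14,16,18,19]

Scan for sites:
  WciX (TGTTGTCT, off=7): starts [20, 39, 57, 73, 82, 99, 118, 134] → cuts [27, 46, 64, 80, 89, 106, 125, 141]
  OquI (TCCCG, off=3): starts [4, 13, 91, 108, 127] → cuts [7, 16, 94, 111, 130]

Pooled cuts: [7, 16, 27, 46, 64, 80, 89, 94, 106, 111, 125, 130, 141]

Fragment lengths:
  [0,7): 7 bp
  [7,16): 9 bp
  [16,27): 11 bp
  [27,46): 19 bp
  [46,64): 18 bp
  [64,80): 16 bp
  [80,89): 9 bp
  [89,94): 5 bp
  [94,106): 12 bp
  [106,111): 5 bp
  [111,125): 14 bp
  [125,130): 5 bp
  [130,141): 11 bp
  [141,147): 6 bp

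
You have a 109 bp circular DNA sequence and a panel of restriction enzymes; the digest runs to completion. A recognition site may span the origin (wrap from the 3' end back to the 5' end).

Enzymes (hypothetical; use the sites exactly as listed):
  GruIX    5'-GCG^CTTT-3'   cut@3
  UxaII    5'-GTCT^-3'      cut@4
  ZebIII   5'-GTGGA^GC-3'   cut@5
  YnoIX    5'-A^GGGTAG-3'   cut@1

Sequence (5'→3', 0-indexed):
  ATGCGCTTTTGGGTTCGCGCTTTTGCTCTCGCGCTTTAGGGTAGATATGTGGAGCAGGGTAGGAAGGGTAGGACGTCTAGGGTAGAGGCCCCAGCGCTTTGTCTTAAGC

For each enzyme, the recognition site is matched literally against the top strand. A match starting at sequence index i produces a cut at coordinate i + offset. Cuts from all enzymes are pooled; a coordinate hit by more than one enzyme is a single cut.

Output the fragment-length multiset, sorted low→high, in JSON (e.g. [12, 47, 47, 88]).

[1,3,5,8,9,10,13,14,14,15,17]

Scan for sites:
  GruIX GCGCTTT/3: at [2, 16, 30, 93] ⇒ [5, 19, 33, 96]
  UxaII GTCT/4: at [74, 100] ⇒ [78, 104]
  ZebIII GTGGAGC/5: at [48] ⇒ [53]
  YnoIX AGGGTAG/1: at [37, 55, 64, 78] ⇒ [38, 56, 65, 79]

Pooled cuts: [5, 19, 33, 38, 53, 56, 65, 78, 79, 96, 104]

Fragments:
  5→19: 14 bp
  19→33: 14 bp
  33→38: 5 bp
  38→53: 15 bp
  53→56: 3 bp
  56→65: 9 bp
  65→78: 13 bp
  78→79: 1 bp
  79→96: 17 bp
  96→104: 8 bp
  104→5 (wrap): 109-104+5 = 10 bp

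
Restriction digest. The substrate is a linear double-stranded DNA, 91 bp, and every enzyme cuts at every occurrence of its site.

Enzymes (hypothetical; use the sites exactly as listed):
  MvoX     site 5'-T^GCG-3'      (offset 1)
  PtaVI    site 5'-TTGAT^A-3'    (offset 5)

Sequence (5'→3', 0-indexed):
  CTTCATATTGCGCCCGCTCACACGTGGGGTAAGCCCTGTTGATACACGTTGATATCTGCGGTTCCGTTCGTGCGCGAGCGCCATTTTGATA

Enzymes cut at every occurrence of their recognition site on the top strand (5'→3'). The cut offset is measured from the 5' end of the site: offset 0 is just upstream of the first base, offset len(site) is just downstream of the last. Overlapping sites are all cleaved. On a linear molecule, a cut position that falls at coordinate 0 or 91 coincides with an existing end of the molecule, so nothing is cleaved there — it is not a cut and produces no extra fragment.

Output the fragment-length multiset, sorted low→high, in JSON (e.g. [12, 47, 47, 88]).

[1,4,9,10,14,19,34]

Scan for sites:
  MvoX (TGCG, off=1): starts [8, 56, 70] → cuts [9, 57, 71]
  PtaVI (TTGATA, off=5): starts [38, 48, 85] → cuts [43, 53, 90]

All cut coordinates (distinct, sorted): [9, 43, 53, 57, 71, 90]

Fragment lengths:
  [0,9): 9 bp
  [9,43): 34 bp
  [43,53): 10 bp
  [53,57): 4 bp
  [57,71): 14 bp
  [71,90): 19 bp
  [90,91): 1 bp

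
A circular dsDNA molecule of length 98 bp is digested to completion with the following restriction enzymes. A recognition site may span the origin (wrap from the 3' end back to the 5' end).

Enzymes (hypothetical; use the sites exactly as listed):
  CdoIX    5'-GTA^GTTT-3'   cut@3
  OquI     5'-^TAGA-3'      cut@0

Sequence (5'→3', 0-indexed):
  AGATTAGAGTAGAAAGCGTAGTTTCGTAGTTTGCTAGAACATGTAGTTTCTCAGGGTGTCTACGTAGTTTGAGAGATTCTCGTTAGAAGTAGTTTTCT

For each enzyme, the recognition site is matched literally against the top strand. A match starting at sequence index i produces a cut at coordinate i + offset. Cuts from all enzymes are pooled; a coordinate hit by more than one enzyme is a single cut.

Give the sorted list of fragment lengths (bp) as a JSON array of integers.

Per-enzyme occurrences:
  CdoIX GTAGTTT/3: at [17, 25, 42, 63, 88] ⇒ [20, 28, 45, 66, 91]
  OquI TAGA/0: at [4, 9, 34, 83, 97] ⇒ [4, 9, 34, 83, 97]

All cut coordinates (distinct, sorted): [4, 9, 20, 28, 34, 45, 66, 83, 91, 97]

Fragments:
  4→9: 5 bp
  9→20: 11 bp
  20→28: 8 bp
  28→34: 6 bp
  34→45: 11 bp
  45→66: 21 bp
  66→83: 17 bp
  83→91: 8 bp
  91→97: 6 bp
  97→4 (wrap): 98-97+4 = 5 bp

[5,5,6,6,8,8,11,11,17,21]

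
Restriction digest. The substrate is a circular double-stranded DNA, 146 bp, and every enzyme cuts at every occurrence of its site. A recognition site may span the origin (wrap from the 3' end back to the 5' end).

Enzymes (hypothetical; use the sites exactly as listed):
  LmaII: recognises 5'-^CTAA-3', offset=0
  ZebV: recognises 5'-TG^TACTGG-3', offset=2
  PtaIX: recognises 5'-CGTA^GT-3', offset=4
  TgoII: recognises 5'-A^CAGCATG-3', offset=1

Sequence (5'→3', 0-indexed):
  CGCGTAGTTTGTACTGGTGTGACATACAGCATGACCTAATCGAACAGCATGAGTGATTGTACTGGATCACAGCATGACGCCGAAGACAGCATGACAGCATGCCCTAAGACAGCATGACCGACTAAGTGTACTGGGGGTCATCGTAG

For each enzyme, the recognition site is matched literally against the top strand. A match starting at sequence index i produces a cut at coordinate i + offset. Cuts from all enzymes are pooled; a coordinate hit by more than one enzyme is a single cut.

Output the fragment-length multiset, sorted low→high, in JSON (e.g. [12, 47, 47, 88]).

Per-enzyme occurrences:
  LmaII (CTAA, off=0): starts [35, 103, 121] → cuts [35, 103, 121]
  ZebV (TGTACTGG, off=2): starts [9, 57, 126] → cuts [11, 59, 128]
  PtaIX (CGTAGT, off=4): starts [2] → cuts [6]
  TgoII (ACAGCATG, off=1): starts [25, 43, 68, 85, 93, 108] → cuts [26, 44, 69, 86, 94, 109]

All cut coordinates (distinct, sorted): [6, 11, 26, 35, 44, 59, 69, 86, 94, 103, 109, 121, 128]

Fragment lengths:
  6→11: 5 bp
  11→26: 15 bp
  26→35: 9 bp
  35→44: 9 bp
  44→59: 15 bp
  59→69: 10 bp
  69→86: 17 bp
  86→94: 8 bp
  94→103: 9 bp
  103→109: 6 bp
  109→121: 12 bp
  121→128: 7 bp
  128→6 (wrap): 146-128+6 = 24 bp

[5,6,7,8,9,9,9,10,12,15,15,17,24]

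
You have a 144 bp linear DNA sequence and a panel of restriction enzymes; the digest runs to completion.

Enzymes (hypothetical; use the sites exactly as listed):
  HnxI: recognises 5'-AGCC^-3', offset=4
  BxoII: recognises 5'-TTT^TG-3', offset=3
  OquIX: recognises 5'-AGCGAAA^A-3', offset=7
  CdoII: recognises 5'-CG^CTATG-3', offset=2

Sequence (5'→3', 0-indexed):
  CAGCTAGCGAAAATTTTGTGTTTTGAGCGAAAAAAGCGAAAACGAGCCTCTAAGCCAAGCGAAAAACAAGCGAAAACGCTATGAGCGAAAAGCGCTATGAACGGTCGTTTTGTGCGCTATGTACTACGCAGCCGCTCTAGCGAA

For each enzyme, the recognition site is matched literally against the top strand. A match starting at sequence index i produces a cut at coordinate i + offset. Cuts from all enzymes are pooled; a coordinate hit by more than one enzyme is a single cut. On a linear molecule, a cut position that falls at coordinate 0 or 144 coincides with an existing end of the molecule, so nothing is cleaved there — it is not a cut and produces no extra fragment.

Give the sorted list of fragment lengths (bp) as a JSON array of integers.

Scan for sites:
  HnxI AGCC/4: at [44, 52, 129] ⇒ [48, 56, 133]
  BxoII TTTTG/3: at [13, 20, 107] ⇒ [16, 23, 110]
  OquIX AGCGAAAA/7: at [5, 25, 34, 57, 68, 83] ⇒ [12, 32, 41, 64, 75, 90]
  CdoII CGCTATG/2: at [76, 92, 114] ⇒ [78, 94, 116]

All cut coordinates (distinct, sorted): [12, 16, 23, 32, 41, 48, 56, 64, 75, 78, 90, 94, 110, 116, 133]

Fragment lengths:
  [0,12): 12 bp
  [12,16): 4 bp
  [16,23): 7 bp
  [23,32): 9 bp
  [32,41): 9 bp
  [41,48): 7 bp
  [48,56): 8 bp
  [56,64): 8 bp
  [64,75): 11 bp
  [75,78): 3 bp
  [78,90): 12 bp
  [90,94): 4 bp
  [94,110): 16 bp
  [110,116): 6 bp
  [116,133): 17 bp
  [133,144): 11 bp

[3,4,4,6,7,7,8,8,9,9,11,11,12,12,16,17]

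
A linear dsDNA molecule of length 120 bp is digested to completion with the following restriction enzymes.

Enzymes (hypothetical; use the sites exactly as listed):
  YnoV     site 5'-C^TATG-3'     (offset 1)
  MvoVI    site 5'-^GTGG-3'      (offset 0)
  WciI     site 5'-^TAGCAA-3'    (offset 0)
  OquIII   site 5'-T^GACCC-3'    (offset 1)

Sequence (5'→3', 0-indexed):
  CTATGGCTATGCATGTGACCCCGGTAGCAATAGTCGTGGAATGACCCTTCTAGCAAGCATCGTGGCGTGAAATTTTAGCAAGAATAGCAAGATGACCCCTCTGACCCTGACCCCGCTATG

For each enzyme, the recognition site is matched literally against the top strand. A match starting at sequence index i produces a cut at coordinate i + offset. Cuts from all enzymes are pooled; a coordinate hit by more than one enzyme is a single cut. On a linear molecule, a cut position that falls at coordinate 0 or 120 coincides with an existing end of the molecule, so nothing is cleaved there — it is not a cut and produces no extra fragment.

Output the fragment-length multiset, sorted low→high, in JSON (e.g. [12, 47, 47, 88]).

[1,4,6,6,7,8,8,8,9,9,9,9,11,11,14]

Scan for sites:
  YnoV CTATG/1: at [0, 6, 115] ⇒ [1, 7, 116]
  MvoVI GTGG/0: at [35, 61] ⇒ [35, 61]
  WciI TAGCAA/0: at [24, 50, 75, 84] ⇒ [24, 50, 75, 84]
  OquIII TGACCC/1: at [15, 41, 92, 101, 107] ⇒ [16, 42, 93, 102, 108]

Pooled cuts: [1, 7, 16, 24, 35, 42, 50, 61, 75, 84, 93, 102, 108, 116]

Fragments:
  [0,1): 1 bp
  [1,7): 6 bp
  [7,16): 9 bp
  [16,24): 8 bp
  [24,35): 11 bp
  [35,42): 7 bp
  [42,50): 8 bp
  [50,61): 11 bp
  [61,75): 14 bp
  [75,84): 9 bp
  [84,93): 9 bp
  [93,102): 9 bp
  [102,108): 6 bp
  [108,116): 8 bp
  [116,120): 4 bp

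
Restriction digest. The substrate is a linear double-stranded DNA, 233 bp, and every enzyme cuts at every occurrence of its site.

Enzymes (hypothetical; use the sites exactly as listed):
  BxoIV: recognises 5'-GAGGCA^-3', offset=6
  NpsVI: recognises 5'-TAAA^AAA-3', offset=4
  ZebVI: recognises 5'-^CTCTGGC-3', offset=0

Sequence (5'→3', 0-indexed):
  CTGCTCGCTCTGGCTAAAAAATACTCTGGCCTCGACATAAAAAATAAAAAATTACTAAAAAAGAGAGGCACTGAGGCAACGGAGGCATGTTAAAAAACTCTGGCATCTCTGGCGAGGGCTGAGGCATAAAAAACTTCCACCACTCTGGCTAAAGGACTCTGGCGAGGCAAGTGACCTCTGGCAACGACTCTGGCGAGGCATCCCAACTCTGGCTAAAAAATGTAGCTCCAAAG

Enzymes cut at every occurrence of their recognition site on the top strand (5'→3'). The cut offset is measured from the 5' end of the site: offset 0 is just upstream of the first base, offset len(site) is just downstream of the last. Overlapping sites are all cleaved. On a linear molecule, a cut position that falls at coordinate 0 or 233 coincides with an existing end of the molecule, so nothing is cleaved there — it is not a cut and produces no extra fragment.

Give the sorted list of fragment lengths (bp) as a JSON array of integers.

Per-enzyme occurrences:
  BxoIV (GAGGCA, off=6): starts [64, 72, 81, 120, 163, 194] → cuts [70, 78, 87, 126, 169, 200]
  NpsVI (TAAAAAA, off=4): starts [14, 37, 44, 55, 90, 126, 213] → cuts [18, 41, 48, 59, 94, 130, 217]
  ZebVI (CTCTGGC, off=0): starts [7, 23, 97, 106, 142, 156, 175, 187, 206] → cuts [7, 23, 97, 106, 142, 156, 175, 187, 206]

All cut coordinates (distinct, sorted): [7, 18, 23, 41, 48, 59, 70, 78, 87, 94, 97, 106, 126, 130, 142, 156, 169, 175, 187, 200, 206, 217]

Fragment lengths:
  [0,7): 7 bp
  [7,18): 11 bp
  [18,23): 5 bp
  [23,41): 18 bp
  [41,48): 7 bp
  [48,59): 11 bp
  [59,70): 11 bp
  [70,78): 8 bp
  [78,87): 9 bp
  [87,94): 7 bp
  [94,97): 3 bp
  [97,106): 9 bp
  [106,126): 20 bp
  [126,130): 4 bp
  [130,142): 12 bp
  [142,156): 14 bp
  [156,169): 13 bp
  [169,175): 6 bp
  [175,187): 12 bp
  [187,200): 13 bp
  [200,206): 6 bp
  [206,217): 11 bp
  [217,233): 16 bp

[3,4,5,6,6,7,7,7,8,9,9,11,11,11,11,12,12,13,13,14,16,18,20]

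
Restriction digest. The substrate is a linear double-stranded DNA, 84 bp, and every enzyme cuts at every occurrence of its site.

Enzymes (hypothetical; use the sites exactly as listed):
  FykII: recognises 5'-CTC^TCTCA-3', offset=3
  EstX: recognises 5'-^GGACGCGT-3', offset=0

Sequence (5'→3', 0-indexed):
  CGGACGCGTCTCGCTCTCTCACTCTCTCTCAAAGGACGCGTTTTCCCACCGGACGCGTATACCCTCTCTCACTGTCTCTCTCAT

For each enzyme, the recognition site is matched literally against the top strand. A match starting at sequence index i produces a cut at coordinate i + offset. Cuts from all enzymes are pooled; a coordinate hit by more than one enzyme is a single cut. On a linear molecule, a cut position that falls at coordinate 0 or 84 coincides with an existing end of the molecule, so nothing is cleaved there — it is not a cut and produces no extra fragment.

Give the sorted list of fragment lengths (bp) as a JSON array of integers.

[1,6,7,10,12,15,16,17]

Per-enzyme occurrences:
  FykII CTCTCTCA/3: at [13, 23, 63, 75] ⇒ [16, 26, 66, 78]
  EstX GGACGCGT/0: at [1, 33, 50] ⇒ [1, 33, 50]

All cut coordinates (distinct, sorted): [1, 16, 26, 33, 50, 66, 78]

Fragment lengths:
  [0,1): 1 bp
  [1,16): 15 bp
  [16,26): 10 bp
  [26,33): 7 bp
  [33,50): 17 bp
  [50,66): 16 bp
  [66,78): 12 bp
  [78,84): 6 bp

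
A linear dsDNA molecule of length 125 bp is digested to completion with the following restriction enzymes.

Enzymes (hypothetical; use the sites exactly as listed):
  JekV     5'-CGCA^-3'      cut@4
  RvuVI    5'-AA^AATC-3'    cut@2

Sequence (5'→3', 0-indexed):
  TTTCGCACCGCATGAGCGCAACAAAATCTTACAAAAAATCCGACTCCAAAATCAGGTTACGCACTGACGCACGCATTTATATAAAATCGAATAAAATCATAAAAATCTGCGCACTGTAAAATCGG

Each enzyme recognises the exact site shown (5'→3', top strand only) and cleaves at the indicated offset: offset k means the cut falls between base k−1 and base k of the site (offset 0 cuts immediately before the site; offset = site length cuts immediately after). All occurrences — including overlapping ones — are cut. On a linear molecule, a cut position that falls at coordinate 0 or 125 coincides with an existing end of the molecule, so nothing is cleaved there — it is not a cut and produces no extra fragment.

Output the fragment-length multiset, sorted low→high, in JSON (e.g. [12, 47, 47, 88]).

Per-enzyme occurrences:
  JekV (CGCA, off=4): starts [3, 8, 16, 59, 67, 71, 109] → cuts [7, 12, 20, 63, 71, 75, 113]
  RvuVI (AAAATC, off=2): starts [22, 34, 47, 82, 92, 101, 117] → cuts [24, 36, 49, 84, 94, 103, 119]

Pooled cuts: [7, 12, 20, 24, 36, 49, 63, 71, 75, 84, 94, 103, 113, 119]

Fragment lengths:
  [0,7): 7 bp
  [7,12): 5 bp
  [12,20): 8 bp
  [20,24): 4 bp
  [24,36): 12 bp
  [36,49): 13 bp
  [49,63): 14 bp
  [63,71): 8 bp
  [71,75): 4 bp
  [75,84): 9 bp
  [84,94): 10 bp
  [94,103): 9 bp
  [103,113): 10 bp
  [113,119): 6 bp
  [119,125): 6 bp

[4,4,5,6,6,7,8,8,9,9,10,10,12,13,14]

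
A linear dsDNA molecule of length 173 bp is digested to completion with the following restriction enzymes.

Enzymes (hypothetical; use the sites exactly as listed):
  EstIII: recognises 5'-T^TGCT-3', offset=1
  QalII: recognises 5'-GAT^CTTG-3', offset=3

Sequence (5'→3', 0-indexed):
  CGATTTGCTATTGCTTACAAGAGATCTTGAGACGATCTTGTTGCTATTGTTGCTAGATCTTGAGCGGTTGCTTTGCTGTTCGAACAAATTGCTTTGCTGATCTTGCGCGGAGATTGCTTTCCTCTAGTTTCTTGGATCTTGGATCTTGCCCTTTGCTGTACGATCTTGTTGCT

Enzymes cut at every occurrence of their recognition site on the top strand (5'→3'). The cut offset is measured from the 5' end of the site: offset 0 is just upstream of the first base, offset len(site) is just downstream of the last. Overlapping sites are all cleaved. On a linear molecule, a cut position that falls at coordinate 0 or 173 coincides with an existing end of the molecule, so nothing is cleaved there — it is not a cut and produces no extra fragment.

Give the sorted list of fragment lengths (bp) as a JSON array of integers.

[4,5,5,5,5,5,6,7,7,8,9,9,10,11,11,13,14,16,23]

Scan for sites:
  EstIII TTGCT/1: at [4, 10, 40, 49, 67, 72, 88, 93, 113, 152, 168] ⇒ [5, 11, 41, 50, 68, 73, 89, 94, 114, 153, 169]
  QalII GATCTTG/3: at [22, 33, 55, 98, 134, 141, 161] ⇒ [25, 36, 58, 101, 137, 144, 164]

Pooled cuts: [5, 11, 25, 36, 41, 50, 58, 68, 73, 89, 94, 101, 114, 137, 144, 153, 164, 169]

Fragment lengths:
  [0,5): 5 bp
  [5,11): 6 bp
  [11,25): 14 bp
  [25,36): 11 bp
  [36,41): 5 bp
  [41,50): 9 bp
  [50,58): 8 bp
  [58,68): 10 bp
  [68,73): 5 bp
  [73,89): 16 bp
  [89,94): 5 bp
  [94,101): 7 bp
  [101,114): 13 bp
  [114,137): 23 bp
  [137,144): 7 bp
  [144,153): 9 bp
  [153,164): 11 bp
  [164,169): 5 bp
  [169,173): 4 bp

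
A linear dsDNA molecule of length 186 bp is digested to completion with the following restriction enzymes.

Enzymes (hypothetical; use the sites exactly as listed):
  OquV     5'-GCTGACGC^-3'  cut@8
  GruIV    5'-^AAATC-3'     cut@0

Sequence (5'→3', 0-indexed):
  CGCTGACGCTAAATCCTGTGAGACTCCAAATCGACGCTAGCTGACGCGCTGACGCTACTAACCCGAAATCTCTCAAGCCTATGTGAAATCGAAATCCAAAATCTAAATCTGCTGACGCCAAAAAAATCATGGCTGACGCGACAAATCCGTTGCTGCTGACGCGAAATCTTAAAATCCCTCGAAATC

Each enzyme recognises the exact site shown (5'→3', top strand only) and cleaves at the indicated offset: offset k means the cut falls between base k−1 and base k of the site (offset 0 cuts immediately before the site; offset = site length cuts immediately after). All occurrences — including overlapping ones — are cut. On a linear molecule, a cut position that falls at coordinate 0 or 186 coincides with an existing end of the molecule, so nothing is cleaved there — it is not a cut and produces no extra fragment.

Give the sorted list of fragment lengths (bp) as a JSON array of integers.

[1,1,3,5,5,6,6,7,8,8,9,10,10,14,16,17,20,20,20]

Site scan:
  OquV GCTGACGC/8: at [1, 39, 47, 110, 131, 154] ⇒ [9, 47, 55, 118, 139, 162]
  GruIV AAATC/0: at [10, 27, 65, 85, 91, 98, 104, 123, 142, 163, 171, 181] ⇒ [10, 27, 65, 85, 91, 98, 104, 123, 142, 163, 171, 181]

Pooled cuts: [9, 10, 27, 47, 55, 65, 85, 91, 98, 104, 118, 123, 139, 142, 162, 163, 171, 181]

Fragments:
  [0,9): 9 bp
  [9,10): 1 bp
  [10,27): 17 bp
  [27,47): 20 bp
  [47,55): 8 bp
  [55,65): 10 bp
  [65,85): 20 bp
  [85,91): 6 bp
  [91,98): 7 bp
  [98,104): 6 bp
  [104,118): 14 bp
  [118,123): 5 bp
  [123,139): 16 bp
  [139,142): 3 bp
  [142,162): 20 bp
  [162,163): 1 bp
  [163,171): 8 bp
  [171,181): 10 bp
  [181,186): 5 bp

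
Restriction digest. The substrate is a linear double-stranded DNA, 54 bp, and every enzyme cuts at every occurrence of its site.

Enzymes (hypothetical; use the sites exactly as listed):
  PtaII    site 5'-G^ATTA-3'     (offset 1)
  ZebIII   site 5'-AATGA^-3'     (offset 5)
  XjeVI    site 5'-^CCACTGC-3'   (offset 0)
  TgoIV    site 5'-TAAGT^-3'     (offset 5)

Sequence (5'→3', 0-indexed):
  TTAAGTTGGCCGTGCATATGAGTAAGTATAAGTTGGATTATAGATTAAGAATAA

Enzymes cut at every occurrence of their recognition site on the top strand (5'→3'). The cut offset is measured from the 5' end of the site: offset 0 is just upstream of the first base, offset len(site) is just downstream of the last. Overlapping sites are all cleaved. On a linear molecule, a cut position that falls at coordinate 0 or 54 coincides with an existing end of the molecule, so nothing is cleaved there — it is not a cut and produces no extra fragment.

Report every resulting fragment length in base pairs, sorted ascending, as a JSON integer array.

[3,6,6,7,11,21]

Per-enzyme occurrences:
  PtaII (GATTA, off=1): starts [35, 42] → cuts [36, 43]
  ZebIII (AATGA, off=5): no sites
  XjeVI (CCACTGC, off=0): no sites
  TgoIV (TAAGT, off=5): starts [1, 22, 28] → cuts [6, 27, 33]

Pooled cuts: [6, 27, 33, 36, 43]

Fragments:
  [0,6): 6 bp
  [6,27): 21 bp
  [27,33): 6 bp
  [33,36): 3 bp
  [36,43): 7 bp
  [43,54): 11 bp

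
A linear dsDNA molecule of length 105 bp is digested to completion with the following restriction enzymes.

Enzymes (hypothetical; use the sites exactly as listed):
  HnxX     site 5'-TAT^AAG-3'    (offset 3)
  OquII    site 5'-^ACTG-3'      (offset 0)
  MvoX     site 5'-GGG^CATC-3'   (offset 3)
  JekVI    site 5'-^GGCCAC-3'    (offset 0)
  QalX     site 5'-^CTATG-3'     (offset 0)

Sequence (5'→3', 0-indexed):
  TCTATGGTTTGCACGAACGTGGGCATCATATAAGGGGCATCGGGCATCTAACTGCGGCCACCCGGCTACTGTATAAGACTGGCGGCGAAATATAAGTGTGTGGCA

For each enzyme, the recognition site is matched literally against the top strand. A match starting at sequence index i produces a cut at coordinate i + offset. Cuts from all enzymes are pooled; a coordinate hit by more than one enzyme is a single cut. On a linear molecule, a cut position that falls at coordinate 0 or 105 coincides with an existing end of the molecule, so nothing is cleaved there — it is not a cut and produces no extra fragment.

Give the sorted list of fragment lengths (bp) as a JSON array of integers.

Per-enzyme occurrences:
  HnxX TATAAG/3: at [28, 71, 90] ⇒ [31, 74, 93]
  OquII ACTG/0: at [50, 67, 77] ⇒ [50, 67, 77]
  MvoX GGGCATC/3: at [20, 34, 41] ⇒ [23, 37, 44]
  JekVI GGCCAC/0: at [55] ⇒ [55]
  QalX CTATG/0: at [1] ⇒ [1]

All cut coordinates (distinct, sorted): [1, 23, 31, 37, 44, 50, 55, 67, 74, 77, 93]

Fragment lengths:
  [0,1): 1 bp
  [1,23): 22 bp
  [23,31): 8 bp
  [31,37): 6 bp
  [37,44): 7 bp
  [44,50): 6 bp
  [50,55): 5 bp
  [55,67): 12 bp
  [67,74): 7 bp
  [74,77): 3 bp
  [77,93): 16 bp
  [93,105): 12 bp

[1,3,5,6,6,7,7,8,12,12,16,22]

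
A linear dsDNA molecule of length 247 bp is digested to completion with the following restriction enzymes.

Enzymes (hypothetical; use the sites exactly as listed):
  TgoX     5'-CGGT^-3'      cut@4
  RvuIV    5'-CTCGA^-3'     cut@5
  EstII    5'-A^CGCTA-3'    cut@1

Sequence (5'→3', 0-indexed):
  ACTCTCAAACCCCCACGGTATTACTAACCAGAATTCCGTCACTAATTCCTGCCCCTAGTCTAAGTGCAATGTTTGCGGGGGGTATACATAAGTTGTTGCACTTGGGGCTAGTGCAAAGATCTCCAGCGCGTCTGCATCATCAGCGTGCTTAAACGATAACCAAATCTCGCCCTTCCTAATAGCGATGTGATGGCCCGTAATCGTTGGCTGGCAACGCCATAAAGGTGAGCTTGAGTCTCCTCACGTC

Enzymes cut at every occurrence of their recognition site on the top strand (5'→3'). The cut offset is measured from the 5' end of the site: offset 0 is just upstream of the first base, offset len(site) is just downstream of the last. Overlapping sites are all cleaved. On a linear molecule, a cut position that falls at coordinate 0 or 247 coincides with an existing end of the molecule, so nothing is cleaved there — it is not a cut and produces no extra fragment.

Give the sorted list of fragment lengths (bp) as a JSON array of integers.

Site scan:
  TgoX CGGT/4: at [15] ⇒ [19]
  RvuIV (CTCGA, off=5): no sites
  EstII (ACGCTA, off=1): no sites

Pooled cuts: [19]

Fragments:
  [0,19): 19 bp
  [19,247): 228 bp

[19,228]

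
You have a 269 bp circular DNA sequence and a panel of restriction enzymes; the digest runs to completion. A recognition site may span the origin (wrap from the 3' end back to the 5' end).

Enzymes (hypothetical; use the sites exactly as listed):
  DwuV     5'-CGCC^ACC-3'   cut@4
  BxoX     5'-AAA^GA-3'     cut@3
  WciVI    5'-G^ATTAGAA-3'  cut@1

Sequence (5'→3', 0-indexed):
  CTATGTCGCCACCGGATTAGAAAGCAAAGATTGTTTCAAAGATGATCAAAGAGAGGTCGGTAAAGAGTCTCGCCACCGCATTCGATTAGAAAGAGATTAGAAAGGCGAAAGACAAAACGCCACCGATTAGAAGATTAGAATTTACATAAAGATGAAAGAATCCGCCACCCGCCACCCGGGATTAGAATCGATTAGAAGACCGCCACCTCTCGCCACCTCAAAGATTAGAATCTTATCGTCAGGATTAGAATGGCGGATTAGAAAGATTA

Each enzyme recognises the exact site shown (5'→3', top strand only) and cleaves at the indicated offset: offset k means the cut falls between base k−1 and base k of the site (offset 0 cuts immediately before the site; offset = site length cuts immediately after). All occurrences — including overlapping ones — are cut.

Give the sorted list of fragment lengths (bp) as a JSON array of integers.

[1,3,4,5,7,7,7,8,8,8,8,9,10,10,10,10,10,11,12,13,13,14,14,15,15,17,20]

Scan for sites:
  DwuV CGCCACC/4: at [6, 70, 117, 162, 169, 200, 210] ⇒ [10, 74, 121, 166, 173, 204, 214]
  BxoX AAAGA/3: at [25, 37, 47, 61, 89, 107, 147, 154, 219, 261] ⇒ [28, 40, 50, 64, 92, 110, 150, 157, 222, 264]
  WciVI GATTAGAA/1: at [14, 83, 94, 124, 132, 179, 189, 222, 242, 255] ⇒ [15, 84, 95, 125, 133, 180, 190, 223, 243, 256]

All cut coordinates (distinct, sorted): [10, 15, 28, 40, 50, 64, 74, 84, 92, 95, 110, 121, 125, 133, 150, 157, 166, 173, 180, 190, 204, 214, 222, 223, 243, 256, 264]

Fragment lengths:
  10→15: 5 bp
  15→28: 13 bp
  28→40: 12 bp
  40→50: 10 bp
  50→64: 14 bp
  64→74: 10 bp
  74→84: 10 bp
  84→92: 8 bp
  92→95: 3 bp
  95→110: 15 bp
  110→121: 11 bp
  121→125: 4 bp
  125→133: 8 bp
  133→150: 17 bp
  150→157: 7 bp
  157→166: 9 bp
  166→173: 7 bp
  173→180: 7 bp
  180→190: 10 bp
  190→204: 14 bp
  204→214: 10 bp
  214→222: 8 bp
  222→223: 1 bp
  223→243: 20 bp
  243→256: 13 bp
  256→264: 8 bp
  264→10 (wrap): 269-264+10 = 15 bp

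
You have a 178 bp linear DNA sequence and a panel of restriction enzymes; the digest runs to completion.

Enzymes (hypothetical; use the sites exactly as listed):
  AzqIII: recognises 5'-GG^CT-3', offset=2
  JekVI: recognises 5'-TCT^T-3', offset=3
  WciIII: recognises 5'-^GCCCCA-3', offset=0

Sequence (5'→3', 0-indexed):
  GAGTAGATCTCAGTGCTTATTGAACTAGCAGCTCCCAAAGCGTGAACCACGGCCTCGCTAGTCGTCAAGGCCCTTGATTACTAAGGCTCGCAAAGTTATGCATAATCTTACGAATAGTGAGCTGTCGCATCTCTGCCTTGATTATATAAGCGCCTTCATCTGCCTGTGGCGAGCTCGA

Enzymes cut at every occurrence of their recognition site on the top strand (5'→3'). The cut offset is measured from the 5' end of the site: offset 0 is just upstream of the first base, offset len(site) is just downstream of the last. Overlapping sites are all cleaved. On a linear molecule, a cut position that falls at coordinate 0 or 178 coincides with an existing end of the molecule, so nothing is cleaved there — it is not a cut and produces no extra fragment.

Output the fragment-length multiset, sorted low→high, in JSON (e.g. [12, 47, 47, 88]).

[22,70,86]

Per-enzyme occurrences:
  AzqIII GGCT/2: at [84] ⇒ [86]
  JekVI TCTT/3: at [105] ⇒ [108]
  WciIII (GCCCCA, off=0): no sites

Pooled cuts: [86, 108]

Fragments:
  [0,86): 86 bp
  [86,108): 22 bp
  [108,178): 70 bp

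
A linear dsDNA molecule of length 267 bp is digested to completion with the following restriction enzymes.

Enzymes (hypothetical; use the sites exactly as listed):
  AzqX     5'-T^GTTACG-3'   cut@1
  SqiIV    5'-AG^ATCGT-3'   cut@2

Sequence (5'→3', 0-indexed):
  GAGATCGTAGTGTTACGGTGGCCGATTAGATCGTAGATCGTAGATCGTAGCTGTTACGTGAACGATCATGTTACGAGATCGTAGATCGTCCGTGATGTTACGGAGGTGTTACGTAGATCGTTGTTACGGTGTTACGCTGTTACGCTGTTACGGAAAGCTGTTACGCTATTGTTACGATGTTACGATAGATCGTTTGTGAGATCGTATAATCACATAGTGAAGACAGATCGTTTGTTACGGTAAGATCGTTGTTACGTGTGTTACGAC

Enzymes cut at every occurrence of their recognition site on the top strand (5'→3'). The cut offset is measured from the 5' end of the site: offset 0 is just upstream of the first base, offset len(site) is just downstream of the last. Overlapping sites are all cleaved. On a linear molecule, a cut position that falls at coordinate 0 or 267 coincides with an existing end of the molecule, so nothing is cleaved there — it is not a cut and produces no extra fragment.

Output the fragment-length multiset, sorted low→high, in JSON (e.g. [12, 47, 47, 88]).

[3,6,6,7,7,7,7,8,8,8,8,8,8,8,9,9,9,10,11,11,11,12,12,13,17,18,26]

Per-enzyme occurrences:
  AzqX (TGTTACG, off=1): starts [10, 51, 68, 95, 106, 121, 129, 137, 145, 158, 169, 177, 232, 249, 258] → cuts [11, 52, 69, 96, 107, 122, 130, 138, 146, 159, 170, 178, 233, 250, 259]
  SqiIV (AGATCGT, off=2): starts [1, 27, 34, 41, 75, 82, 114, 186, 198, 224, 242] → cuts [3, 29, 36, 43, 77, 84, 116, 188, 200, 226, 244]

All cut coordinates (distinct, sorted): [3, 11, 29, 36, 43, 52, 69, 77, 84, 96, 107, 116, 122, 130, 138, 146, 159, 170, 178, 188, 200, 226, 233, 244, 250, 259]

Fragments:
  [0,3): 3 bp
  [3,11): 8 bp
  [11,29): 18 bp
  [29,36): 7 bp
  [36,43): 7 bp
  [43,52): 9 bp
  [52,69): 17 bp
  [69,77): 8 bp
  [77,84): 7 bp
  [84,96): 12 bp
  [96,107): 11 bp
  [107,116): 9 bp
  [116,122): 6 bp
  [122,130): 8 bp
  [130,138): 8 bp
  [138,146): 8 bp
  [146,159): 13 bp
  [159,170): 11 bp
  [170,178): 8 bp
  [178,188): 10 bp
  [188,200): 12 bp
  [200,226): 26 bp
  [226,233): 7 bp
  [233,244): 11 bp
  [244,250): 6 bp
  [250,259): 9 bp
  [259,267): 8 bp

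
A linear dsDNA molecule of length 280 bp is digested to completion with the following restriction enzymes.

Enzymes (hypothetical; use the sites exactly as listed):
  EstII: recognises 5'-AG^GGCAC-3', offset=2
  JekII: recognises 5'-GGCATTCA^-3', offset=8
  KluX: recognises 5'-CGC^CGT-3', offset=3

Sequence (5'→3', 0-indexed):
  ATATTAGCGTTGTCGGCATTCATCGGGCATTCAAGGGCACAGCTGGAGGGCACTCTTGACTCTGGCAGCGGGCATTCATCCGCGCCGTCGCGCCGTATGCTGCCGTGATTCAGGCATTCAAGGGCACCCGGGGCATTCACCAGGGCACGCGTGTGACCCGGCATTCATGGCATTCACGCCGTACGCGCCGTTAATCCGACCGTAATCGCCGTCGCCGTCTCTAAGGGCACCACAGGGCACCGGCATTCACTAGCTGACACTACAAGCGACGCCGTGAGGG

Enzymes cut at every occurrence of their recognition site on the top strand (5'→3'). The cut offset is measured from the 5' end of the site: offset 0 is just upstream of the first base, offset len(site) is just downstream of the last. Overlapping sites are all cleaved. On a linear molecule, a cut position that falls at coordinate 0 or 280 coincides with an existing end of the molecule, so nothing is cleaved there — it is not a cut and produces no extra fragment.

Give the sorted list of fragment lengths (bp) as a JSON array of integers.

[2,2,3,4,6,7,8,8,9,9,10,10,11,13,14,17,21,22,23,24,27,30]

Scan for sites:
  EstII (AGGGCAC, off=2): starts [33, 46, 120, 141, 223, 233] → cuts [35, 48, 122, 143, 225, 235]
  JekII (GGCATTCA, off=8): starts [14, 25, 70, 112, 131, 159, 168, 241] → cuts [22, 33, 78, 120, 139, 167, 176, 249]
  KluX (CGCCGT, off=3): starts [82, 90, 176, 185, 206, 212, 269] → cuts [85, 93, 179, 188, 209, 215, 272]

Pooled cuts: [22, 33, 35, 48, 78, 85, 93, 120, 122, 139, 143, 167, 176, 179, 188, 209, 215, 225, 235, 249, 272]

Fragment lengths:
  [0,22): 22 bp
  [22,33): 11 bp
  [33,35): 2 bp
  [35,48): 13 bp
  [48,78): 30 bp
  [78,85): 7 bp
  [85,93): 8 bp
  [93,120): 27 bp
  [120,122): 2 bp
  [122,139): 17 bp
  [139,143): 4 bp
  [143,167): 24 bp
  [167,176): 9 bp
  [176,179): 3 bp
  [179,188): 9 bp
  [188,209): 21 bp
  [209,215): 6 bp
  [215,225): 10 bp
  [225,235): 10 bp
  [235,249): 14 bp
  [249,272): 23 bp
  [272,280): 8 bp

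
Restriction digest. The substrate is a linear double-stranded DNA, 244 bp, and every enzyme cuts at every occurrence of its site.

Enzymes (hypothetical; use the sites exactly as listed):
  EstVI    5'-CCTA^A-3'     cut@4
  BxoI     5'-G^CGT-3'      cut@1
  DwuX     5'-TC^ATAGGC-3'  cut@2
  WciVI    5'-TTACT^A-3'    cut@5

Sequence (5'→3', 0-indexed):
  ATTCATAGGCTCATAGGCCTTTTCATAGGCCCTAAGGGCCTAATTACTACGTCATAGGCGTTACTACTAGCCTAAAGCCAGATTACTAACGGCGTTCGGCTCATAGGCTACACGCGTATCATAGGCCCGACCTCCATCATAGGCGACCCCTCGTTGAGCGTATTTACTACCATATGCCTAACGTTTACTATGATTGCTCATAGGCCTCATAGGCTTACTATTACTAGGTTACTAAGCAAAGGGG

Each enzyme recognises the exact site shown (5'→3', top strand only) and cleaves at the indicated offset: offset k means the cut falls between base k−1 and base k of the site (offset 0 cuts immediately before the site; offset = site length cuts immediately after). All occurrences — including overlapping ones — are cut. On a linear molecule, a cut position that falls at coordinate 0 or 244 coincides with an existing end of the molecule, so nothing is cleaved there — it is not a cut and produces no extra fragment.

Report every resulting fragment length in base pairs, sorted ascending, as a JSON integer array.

Per-enzyme occurrences:
  EstVI (CCTAA, off=4): starts [30, 38, 70, 176] → cuts [34, 42, 74, 180]
  BxoI (GCGT, off=1): starts [57, 91, 113, 157] → cuts [58, 92, 114, 158]
  DwuX (TCATAGGC, off=2): starts [2, 10, 22, 51, 100, 118, 136, 197, 206] → cuts [4, 12, 24, 53, 102, 120, 138, 199, 208]
  WciVI (TTACTA, off=5): starts [43, 60, 82, 163, 184, 214, 220, 228] → cuts [48, 65, 87, 168, 189, 219, 225, 233]

All cut coordinates (distinct, sorted): [4, 12, 24, 34, 42, 48, 53, 58, 65, 74, 87, 92, 102, 114, 120, 138, 158, 168, 180, 189, 199, 208, 219, 225, 233]

Fragments:
  [0,4): 4 bp
  [4,12): 8 bp
  [12,24): 12 bp
  [24,34): 10 bp
  [34,42): 8 bp
  [42,48): 6 bp
  [48,53): 5 bp
  [53,58): 5 bp
  [58,65): 7 bp
  [65,74): 9 bp
  [74,87): 13 bp
  [87,92): 5 bp
  [92,102): 10 bp
  [102,114): 12 bp
  [114,120): 6 bp
  [120,138): 18 bp
  [138,158): 20 bp
  [158,168): 10 bp
  [168,180): 12 bp
  [180,189): 9 bp
  [189,199): 10 bp
  [199,208): 9 bp
  [208,219): 11 bp
  [219,225): 6 bp
  [225,233): 8 bp
  [233,244): 11 bp

[4,5,5,5,6,6,6,7,8,8,8,9,9,9,10,10,10,10,11,11,12,12,12,13,18,20]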